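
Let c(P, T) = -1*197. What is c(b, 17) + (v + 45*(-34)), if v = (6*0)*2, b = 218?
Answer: -1727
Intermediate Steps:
c(P, T) = -197
v = 0 (v = 0*2 = 0)
c(b, 17) + (v + 45*(-34)) = -197 + (0 + 45*(-34)) = -197 + (0 - 1530) = -197 - 1530 = -1727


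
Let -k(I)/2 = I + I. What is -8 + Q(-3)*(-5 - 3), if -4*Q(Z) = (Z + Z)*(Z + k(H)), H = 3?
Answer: 172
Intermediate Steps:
k(I) = -4*I (k(I) = -2*(I + I) = -4*I)
Q(Z) = -Z*(-12 + Z)/2 (Q(Z) = -(Z + Z)*(Z - 4*3)/4 = -2*Z*(Z - 12)/4 = -2*Z*(-12 + Z)/4 = -Z*(-12 + Z)/2)
-8 + Q(-3)*(-5 - 3) = -8 + ((½)*(-3)*(12 - 1*(-3)))*(-5 - 3) = -8 + ((½)*(-3)*(12 + 3))*(-8) = -8 + ((½)*(-3)*15)*(-8) = -8 - 45/2*(-8) = -8 + 180 = 172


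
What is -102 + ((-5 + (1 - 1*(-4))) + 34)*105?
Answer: 3468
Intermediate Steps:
-102 + ((-5 + (1 - 1*(-4))) + 34)*105 = -102 + ((-5 + (1 + 4)) + 34)*105 = -102 + ((-5 + 5) + 34)*105 = -102 + (0 + 34)*105 = -102 + 34*105 = -102 + 3570 = 3468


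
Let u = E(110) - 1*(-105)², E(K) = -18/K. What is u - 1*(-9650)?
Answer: -75634/55 ≈ -1375.2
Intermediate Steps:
u = -606384/55 (u = -18/110 - 1*(-105)² = -18*1/110 - 1*11025 = -9/55 - 11025 = -606384/55 ≈ -11025.)
u - 1*(-9650) = -606384/55 - 1*(-9650) = -606384/55 + 9650 = -75634/55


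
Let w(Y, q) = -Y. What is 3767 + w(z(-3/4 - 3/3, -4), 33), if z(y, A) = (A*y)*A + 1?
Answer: 3794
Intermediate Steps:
z(y, A) = 1 + y*A² (z(y, A) = y*A² + 1 = 1 + y*A²)
3767 + w(z(-3/4 - 3/3, -4), 33) = 3767 - (1 + (-3/4 - 3/3)*(-4)²) = 3767 - (1 + (-3*¼ - 3*⅓)*16) = 3767 - (1 + (-¾ - 1)*16) = 3767 - (1 - 7/4*16) = 3767 - (1 - 28) = 3767 - 1*(-27) = 3767 + 27 = 3794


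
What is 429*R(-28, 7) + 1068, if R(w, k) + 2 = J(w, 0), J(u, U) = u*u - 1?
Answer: 336117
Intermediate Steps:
J(u, U) = -1 + u**2 (J(u, U) = u**2 - 1 = -1 + u**2)
R(w, k) = -3 + w**2 (R(w, k) = -2 + (-1 + w**2) = -3 + w**2)
429*R(-28, 7) + 1068 = 429*(-3 + (-28)**2) + 1068 = 429*(-3 + 784) + 1068 = 429*781 + 1068 = 335049 + 1068 = 336117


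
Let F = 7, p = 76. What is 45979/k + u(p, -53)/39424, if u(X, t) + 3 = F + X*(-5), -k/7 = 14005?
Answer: -33027451/69016640 ≈ -0.47854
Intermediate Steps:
k = -98035 (k = -7*14005 = -98035)
u(X, t) = 4 - 5*X (u(X, t) = -3 + (7 + X*(-5)) = -3 + (7 - 5*X) = 4 - 5*X)
45979/k + u(p, -53)/39424 = 45979/(-98035) + (4 - 5*76)/39424 = 45979*(-1/98035) + (4 - 380)*(1/39424) = -45979/98035 - 376*1/39424 = -45979/98035 - 47/4928 = -33027451/69016640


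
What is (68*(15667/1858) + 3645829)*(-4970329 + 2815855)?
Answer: -7298297520832206/929 ≈ -7.8561e+12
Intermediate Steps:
(68*(15667/1858) + 3645829)*(-4970329 + 2815855) = (68*(15667*(1/1858)) + 3645829)*(-2154474) = (68*(15667/1858) + 3645829)*(-2154474) = (532678/929 + 3645829)*(-2154474) = (3387507819/929)*(-2154474) = -7298297520832206/929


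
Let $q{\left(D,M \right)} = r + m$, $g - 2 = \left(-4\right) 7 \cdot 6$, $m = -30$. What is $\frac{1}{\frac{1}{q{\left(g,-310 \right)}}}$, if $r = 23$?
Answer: $-7$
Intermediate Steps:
$g = -166$ ($g = 2 + \left(-4\right) 7 \cdot 6 = 2 - 168 = -166$)
$q{\left(D,M \right)} = -7$ ($q{\left(D,M \right)} = 23 - 30 = -7$)
$\frac{1}{\frac{1}{q{\left(g,-310 \right)}}} = \frac{1}{\frac{1}{-7}} = \frac{1}{- \frac{1}{7}} = -7$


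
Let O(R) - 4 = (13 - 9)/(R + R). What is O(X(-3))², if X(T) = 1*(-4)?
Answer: 49/4 ≈ 12.250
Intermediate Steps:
X(T) = -4
O(R) = 4 + 2/R (O(R) = 4 + (13 - 9)/(R + R) = 4 + 4/((2*R)) = 4 + 4*(1/(2*R)) = 4 + 2/R)
O(X(-3))² = (4 + 2/(-4))² = (4 + 2*(-¼))² = (4 - ½)² = (7/2)² = 49/4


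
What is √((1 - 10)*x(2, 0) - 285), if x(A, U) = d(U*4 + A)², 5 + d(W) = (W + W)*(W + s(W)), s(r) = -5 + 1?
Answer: I*√1806 ≈ 42.497*I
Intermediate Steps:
s(r) = -4
d(W) = -5 + 2*W*(-4 + W) (d(W) = -5 + (W + W)*(W - 4) = -5 + (2*W)*(-4 + W) = -5 + 2*W*(-4 + W))
x(A, U) = (-5 - 32*U - 8*A + 2*(A + 4*U)²)² (x(A, U) = (-5 - 8*(U*4 + A) + 2*(U*4 + A)²)² = (-5 - 8*(4*U + A) + 2*(4*U + A)²)² = (-5 - 8*(A + 4*U) + 2*(A + 4*U)²)² = (-5 + (-32*U - 8*A) + 2*(A + 4*U)²)² = (-5 - 32*U - 8*A + 2*(A + 4*U)²)²)
√((1 - 10)*x(2, 0) - 285) = √((1 - 10)*(-5 - 32*0 - 8*2 + 2*(2 + 4*0)²)² - 285) = √(-9*(-5 + 0 - 16 + 2*(2 + 0)²)² - 285) = √(-9*(-5 + 0 - 16 + 2*2²)² - 285) = √(-9*(-5 + 0 - 16 + 2*4)² - 285) = √(-9*(-5 + 0 - 16 + 8)² - 285) = √(-9*(-13)² - 285) = √(-9*169 - 285) = √(-1521 - 285) = √(-1806) = I*√1806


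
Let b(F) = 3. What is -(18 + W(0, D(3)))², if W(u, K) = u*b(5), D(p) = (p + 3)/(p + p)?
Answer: -324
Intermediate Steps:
D(p) = (3 + p)/(2*p) (D(p) = (3 + p)/((2*p)) = (3 + p)*(1/(2*p)) = (3 + p)/(2*p))
W(u, K) = 3*u (W(u, K) = u*3 = 3*u)
-(18 + W(0, D(3)))² = -(18 + 3*0)² = -(18 + 0)² = -1*18² = -1*324 = -324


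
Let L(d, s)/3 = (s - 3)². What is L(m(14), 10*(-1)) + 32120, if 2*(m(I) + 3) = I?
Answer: 32627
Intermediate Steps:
m(I) = -3 + I/2
L(d, s) = 3*(-3 + s)² (L(d, s) = 3*(s - 3)² = 3*(-3 + s)²)
L(m(14), 10*(-1)) + 32120 = 3*(-3 + 10*(-1))² + 32120 = 3*(-3 - 10)² + 32120 = 3*(-13)² + 32120 = 3*169 + 32120 = 507 + 32120 = 32627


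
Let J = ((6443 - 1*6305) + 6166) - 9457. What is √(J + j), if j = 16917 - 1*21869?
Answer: I*√8105 ≈ 90.028*I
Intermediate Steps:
j = -4952 (j = 16917 - 21869 = -4952)
J = -3153 (J = ((6443 - 6305) + 6166) - 9457 = (138 + 6166) - 9457 = 6304 - 9457 = -3153)
√(J + j) = √(-3153 - 4952) = √(-8105) = I*√8105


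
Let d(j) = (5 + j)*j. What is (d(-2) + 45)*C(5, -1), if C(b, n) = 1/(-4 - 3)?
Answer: -39/7 ≈ -5.5714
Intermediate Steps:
d(j) = j*(5 + j)
C(b, n) = -1/7 (C(b, n) = 1/(-7) = -1/7)
(d(-2) + 45)*C(5, -1) = (-2*(5 - 2) + 45)*(-1/7) = (-2*3 + 45)*(-1/7) = (-6 + 45)*(-1/7) = 39*(-1/7) = -39/7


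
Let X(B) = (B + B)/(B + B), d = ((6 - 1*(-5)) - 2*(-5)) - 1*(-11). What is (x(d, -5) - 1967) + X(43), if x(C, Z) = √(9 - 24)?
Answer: -1966 + I*√15 ≈ -1966.0 + 3.873*I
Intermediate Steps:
d = 32 (d = ((6 + 5) + 10) + 11 = (11 + 10) + 11 = 21 + 11 = 32)
x(C, Z) = I*√15 (x(C, Z) = √(-15) = I*√15)
X(B) = 1 (X(B) = (2*B)/((2*B)) = (2*B)*(1/(2*B)) = 1)
(x(d, -5) - 1967) + X(43) = (I*√15 - 1967) + 1 = (-1967 + I*√15) + 1 = -1966 + I*√15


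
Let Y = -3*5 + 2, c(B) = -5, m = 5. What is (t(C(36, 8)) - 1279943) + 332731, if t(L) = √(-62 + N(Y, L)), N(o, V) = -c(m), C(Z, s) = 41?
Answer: -947212 + I*√57 ≈ -9.4721e+5 + 7.5498*I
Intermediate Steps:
Y = -13 (Y = -15 + 2 = -13)
N(o, V) = 5 (N(o, V) = -1*(-5) = 5)
t(L) = I*√57 (t(L) = √(-62 + 5) = √(-57) = I*√57)
(t(C(36, 8)) - 1279943) + 332731 = (I*√57 - 1279943) + 332731 = (-1279943 + I*√57) + 332731 = -947212 + I*√57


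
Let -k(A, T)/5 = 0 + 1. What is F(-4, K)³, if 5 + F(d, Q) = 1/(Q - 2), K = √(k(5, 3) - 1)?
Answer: (-1065*√6 + 3619*I)/(2*(-14*I + 3*√6)) ≈ -139.67 - 19.856*I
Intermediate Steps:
k(A, T) = -5 (k(A, T) = -5*(0 + 1) = -5*1 = -5)
K = I*√6 (K = √(-5 - 1) = √(-6) = I*√6 ≈ 2.4495*I)
F(d, Q) = -5 + 1/(-2 + Q) (F(d, Q) = -5 + 1/(Q - 2) = -5 + 1/(-2 + Q))
F(-4, K)³ = ((11 - 5*I*√6)/(-2 + I*√6))³ = (11 - 5*I*√6)³/(-2 + I*√6)³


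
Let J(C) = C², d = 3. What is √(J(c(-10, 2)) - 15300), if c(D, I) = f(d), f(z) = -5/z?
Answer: 5*I*√5507/3 ≈ 123.68*I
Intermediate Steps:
c(D, I) = -5/3
√(J(c(-10, 2)) - 15300) = √((-5/3)² - 15300) = √(25/9 - 15300) = √(-137675/9) = 5*I*√5507/3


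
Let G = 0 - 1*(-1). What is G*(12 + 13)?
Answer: 25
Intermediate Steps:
G = 1 (G = 0 + 1 = 1)
G*(12 + 13) = 1*(12 + 13) = 1*25 = 25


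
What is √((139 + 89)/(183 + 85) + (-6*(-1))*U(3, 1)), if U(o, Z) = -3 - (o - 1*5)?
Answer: I*√23115/67 ≈ 2.2692*I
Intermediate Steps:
U(o, Z) = 2 - o (U(o, Z) = -3 - (o - 5) = -3 - (-5 + o) = -3 + (5 - o) = 2 - o)
√((139 + 89)/(183 + 85) + (-6*(-1))*U(3, 1)) = √((139 + 89)/(183 + 85) + (-6*(-1))*(2 - 1*3)) = √(228/268 + 6*(2 - 3)) = √(228*(1/268) + 6*(-1)) = √(57/67 - 6) = √(-345/67) = I*√23115/67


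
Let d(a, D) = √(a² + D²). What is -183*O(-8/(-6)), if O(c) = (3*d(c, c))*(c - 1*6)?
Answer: 3416*√2 ≈ 4831.0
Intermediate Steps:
d(a, D) = √(D² + a²)
O(c) = 3*√2*√(c²)*(-6 + c) (O(c) = (3*√(c² + c²))*(c - 1*6) = (3*√(2*c²))*(c - 6) = (3*(√2*√(c²)))*(-6 + c) = (3*√2*√(c²))*(-6 + c) = 3*√2*√(c²)*(-6 + c))
-183*O(-8/(-6)) = -549*√2*√((-8/(-6))²)*(-6 - 8/(-6)) = -549*√2*√((-8*(-⅙))²)*(-6 - 8*(-⅙)) = -549*√2*√((4/3)²)*(-6 + 4/3) = -549*√2*√(16/9)*(-14)/3 = -549*√2*4*(-14)/(3*3) = -(-3416)*√2 = 3416*√2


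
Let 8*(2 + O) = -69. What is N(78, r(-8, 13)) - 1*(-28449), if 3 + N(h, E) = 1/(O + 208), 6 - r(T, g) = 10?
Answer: 44916242/1579 ≈ 28446.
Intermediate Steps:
O = -85/8 (O = -2 + (⅛)*(-69) = -2 - 69/8 = -85/8 ≈ -10.625)
r(T, g) = -4 (r(T, g) = 6 - 1*10 = 6 - 10 = -4)
N(h, E) = -4729/1579 (N(h, E) = -3 + 1/(-85/8 + 208) = -3 + 1/(1579/8) = -3 + 8/1579 = -4729/1579)
N(78, r(-8, 13)) - 1*(-28449) = -4729/1579 - 1*(-28449) = -4729/1579 + 28449 = 44916242/1579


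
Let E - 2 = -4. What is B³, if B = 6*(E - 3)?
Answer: -27000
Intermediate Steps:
E = -2 (E = 2 - 4 = -2)
B = -30 (B = 6*(-2 - 3) = 6*(-5) = -30)
B³ = (-30)³ = -27000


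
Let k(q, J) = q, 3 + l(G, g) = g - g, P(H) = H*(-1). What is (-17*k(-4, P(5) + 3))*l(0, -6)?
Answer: -204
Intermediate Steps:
P(H) = -H
l(G, g) = -3 (l(G, g) = -3 + (g - g) = -3 + 0 = -3)
(-17*k(-4, P(5) + 3))*l(0, -6) = -17*(-4)*(-3) = 68*(-3) = -204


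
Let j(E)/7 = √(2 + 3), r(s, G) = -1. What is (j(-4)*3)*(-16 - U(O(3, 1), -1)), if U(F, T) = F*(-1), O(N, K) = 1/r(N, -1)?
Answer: -357*√5 ≈ -798.28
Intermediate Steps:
j(E) = 7*√5 (j(E) = 7*√(2 + 3) = 7*√5)
O(N, K) = -1 (O(N, K) = 1/(-1) = -1)
U(F, T) = -F
(j(-4)*3)*(-16 - U(O(3, 1), -1)) = ((7*√5)*3)*(-16 - (-1)*(-1)) = (21*√5)*(-16 - 1*1) = (21*√5)*(-16 - 1) = (21*√5)*(-17) = -357*√5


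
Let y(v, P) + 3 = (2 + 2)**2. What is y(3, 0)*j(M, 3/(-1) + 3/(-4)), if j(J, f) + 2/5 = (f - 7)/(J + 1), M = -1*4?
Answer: 2483/60 ≈ 41.383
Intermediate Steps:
y(v, P) = 13 (y(v, P) = -3 + (2 + 2)**2 = -3 + 4**2 = -3 + 16 = 13)
M = -4
j(J, f) = -2/5 + (-7 + f)/(1 + J) (j(J, f) = -2/5 + (f - 7)/(J + 1) = -2/5 + (-7 + f)/(1 + J))
y(3, 0)*j(M, 3/(-1) + 3/(-4)) = 13*((-37 - 2*(-4) + 5*(3/(-1) + 3/(-4)))/(5*(1 - 4))) = 13*((1/5)*(-37 + 8 + 5*(3*(-1) + 3*(-1/4)))/(-3)) = 13*((1/5)*(-1/3)*(-37 + 8 + 5*(-3 - 3/4))) = 13*((1/5)*(-1/3)*(-37 + 8 + 5*(-15/4))) = 13*((1/5)*(-1/3)*(-37 + 8 - 75/4)) = 13*((1/5)*(-1/3)*(-191/4)) = 13*(191/60) = 2483/60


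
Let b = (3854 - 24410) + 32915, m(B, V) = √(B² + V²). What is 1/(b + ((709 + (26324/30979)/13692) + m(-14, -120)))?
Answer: 146945981985389870829/1920125973793517512361725 - 22489436989215378*√3649/1920125973793517512361725 ≈ 7.5822e-5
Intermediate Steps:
b = 12359 (b = -20556 + 32915 = 12359)
1/(b + ((709 + (26324/30979)/13692) + m(-14, -120))) = 1/(12359 + ((709 + (26324/30979)/13692) + √((-14)² + (-120)²))) = 1/(12359 + ((709 + (26324*(1/30979))*(1/13692)) + √(196 + 14400))) = 1/(12359 + ((709 + (26324/30979)*(1/13692)) + √14596)) = 1/(12359 + ((709 + 6581/106041117) + 2*√3649)) = 1/(12359 + (75183158534/106041117 + 2*√3649)) = 1/(1385745323537/106041117 + 2*√3649)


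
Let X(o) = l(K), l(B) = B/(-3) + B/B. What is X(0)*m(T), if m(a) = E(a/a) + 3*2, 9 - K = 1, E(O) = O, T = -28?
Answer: -35/3 ≈ -11.667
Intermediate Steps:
K = 8 (K = 9 - 1*1 = 9 - 1 = 8)
l(B) = 1 - B/3 (l(B) = B*(-1/3) + 1 = -B/3 + 1 = 1 - B/3)
X(o) = -5/3 (X(o) = 1 - 1/3*8 = 1 - 8/3 = -5/3)
m(a) = 7 (m(a) = a/a + 3*2 = 1 + 6 = 7)
X(0)*m(T) = -5/3*7 = -35/3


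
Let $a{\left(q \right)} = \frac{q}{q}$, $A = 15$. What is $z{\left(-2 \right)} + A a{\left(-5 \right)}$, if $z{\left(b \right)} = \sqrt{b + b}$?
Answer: $15 + 2 i \approx 15.0 + 2.0 i$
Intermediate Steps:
$a{\left(q \right)} = 1$
$z{\left(b \right)} = \sqrt{2} \sqrt{b}$ ($z{\left(b \right)} = \sqrt{2 b} = \sqrt{2} \sqrt{b}$)
$z{\left(-2 \right)} + A a{\left(-5 \right)} = \sqrt{2} \sqrt{-2} + 15 \cdot 1 = \sqrt{2} i \sqrt{2} + 15 = 2 i + 15 = 15 + 2 i$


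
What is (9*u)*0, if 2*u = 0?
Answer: 0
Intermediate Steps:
u = 0 (u = (½)*0 = 0)
(9*u)*0 = (9*0)*0 = 0*0 = 0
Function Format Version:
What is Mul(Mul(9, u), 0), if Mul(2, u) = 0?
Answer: 0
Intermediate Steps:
u = 0 (u = Mul(Rational(1, 2), 0) = 0)
Mul(Mul(9, u), 0) = Mul(Mul(9, 0), 0) = Mul(0, 0) = 0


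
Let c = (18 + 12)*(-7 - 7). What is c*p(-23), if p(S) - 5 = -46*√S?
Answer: -2100 + 19320*I*√23 ≈ -2100.0 + 92656.0*I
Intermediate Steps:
c = -420 (c = 30*(-14) = -420)
p(S) = 5 - 46*√S
c*p(-23) = -420*(5 - 46*I*√23) = -2100 + 19320*I*√23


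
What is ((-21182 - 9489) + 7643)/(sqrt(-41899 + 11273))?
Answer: 11514*I*sqrt(30626)/15313 ≈ 131.59*I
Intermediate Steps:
((-21182 - 9489) + 7643)/(sqrt(-41899 + 11273)) = (-30671 + 7643)/(sqrt(-30626)) = -23028*(-I*sqrt(30626)/30626) = -(-11514)*I*sqrt(30626)/15313 = 11514*I*sqrt(30626)/15313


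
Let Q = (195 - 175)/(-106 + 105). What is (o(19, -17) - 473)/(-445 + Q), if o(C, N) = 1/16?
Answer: 7567/7440 ≈ 1.0171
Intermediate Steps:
o(C, N) = 1/16
Q = -20 (Q = 20/(-1) = 20*(-1) = -20)
(o(19, -17) - 473)/(-445 + Q) = (1/16 - 473)/(-445 - 20) = -7567/16/(-465) = -7567/16*(-1/465) = 7567/7440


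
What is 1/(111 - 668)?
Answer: -1/557 ≈ -0.0017953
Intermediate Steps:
1/(111 - 668) = 1/(-557) = -1/557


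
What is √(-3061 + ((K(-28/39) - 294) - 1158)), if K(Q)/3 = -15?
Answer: I*√4558 ≈ 67.513*I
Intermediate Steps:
K(Q) = -45 (K(Q) = 3*(-15) = -45)
√(-3061 + ((K(-28/39) - 294) - 1158)) = √(-3061 + ((-45 - 294) - 1158)) = √(-3061 + (-339 - 1158)) = √(-3061 - 1497) = √(-4558) = I*√4558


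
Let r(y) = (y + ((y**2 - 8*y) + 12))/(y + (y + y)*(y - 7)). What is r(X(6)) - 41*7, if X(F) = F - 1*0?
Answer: -288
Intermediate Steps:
X(F) = F (X(F) = F + 0 = F)
r(y) = (12 + y**2 - 7*y)/(y + 2*y*(-7 + y)) (r(y) = (y + (12 + y**2 - 8*y))/(y + (2*y)*(-7 + y)) = (12 + y**2 - 7*y)/(y + 2*y*(-7 + y)))
r(X(6)) - 41*7 = (12 + 6**2 - 7*6)/(6*(-13 + 2*6)) - 41*7 = (12 + 36 - 42)/(6*(-13 + 12)) - 287 = (1/6)*6/(-1) - 287 = (1/6)*(-1)*6 - 287 = -1 - 287 = -288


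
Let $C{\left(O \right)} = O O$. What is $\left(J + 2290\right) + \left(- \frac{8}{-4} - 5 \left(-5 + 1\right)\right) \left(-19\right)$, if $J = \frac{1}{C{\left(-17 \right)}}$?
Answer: $\frac{541009}{289} \approx 1872.0$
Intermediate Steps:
$C{\left(O \right)} = O^{2}$
$J = \frac{1}{289}$ ($J = \frac{1}{\left(-17\right)^{2}} = \frac{1}{289} \approx 0.0034602$)
$\left(J + 2290\right) + \left(- \frac{8}{-4} - 5 \left(-5 + 1\right)\right) \left(-19\right) = \left(\frac{1}{289} + 2290\right) + \left(- \frac{8}{-4} - 5 \left(-5 + 1\right)\right) \left(-19\right) = \frac{661811}{289} + \left(\left(-8\right) \left(- \frac{1}{4}\right) - -20\right) \left(-19\right) = \frac{661811}{289} + \left(2 + 20\right) \left(-19\right) = \frac{661811}{289} + 22 \left(-19\right) = \frac{661811}{289} - 418 = \frac{541009}{289}$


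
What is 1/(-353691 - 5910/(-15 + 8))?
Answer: -7/2469927 ≈ -2.8341e-6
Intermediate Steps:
1/(-353691 - 5910/(-15 + 8)) = 1/(-353691 - 5910/(-7)) = 1/(-353691 - 5910*(-⅐)) = 1/(-353691 + 5910/7) = 1/(-2469927/7) = -7/2469927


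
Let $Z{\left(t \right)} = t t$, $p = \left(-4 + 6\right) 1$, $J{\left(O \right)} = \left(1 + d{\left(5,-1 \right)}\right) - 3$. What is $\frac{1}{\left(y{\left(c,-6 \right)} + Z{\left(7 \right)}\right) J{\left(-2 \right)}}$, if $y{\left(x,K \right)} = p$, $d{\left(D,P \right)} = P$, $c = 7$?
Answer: $- \frac{1}{153} \approx -0.0065359$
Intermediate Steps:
$J{\left(O \right)} = -3$ ($J{\left(O \right)} = \left(1 - 1\right) - 3 = 0 - 3 = -3$)
$p = 2$ ($p = 2 \cdot 1 = 2$)
$y{\left(x,K \right)} = 2$
$Z{\left(t \right)} = t^{2}$
$\frac{1}{\left(y{\left(c,-6 \right)} + Z{\left(7 \right)}\right) J{\left(-2 \right)}} = \frac{1}{\left(2 + 7^{2}\right) \left(-3\right)} = \frac{1}{\left(2 + 49\right) \left(-3\right)} = \frac{1}{51 \left(-3\right)} = \frac{1}{-153} = - \frac{1}{153}$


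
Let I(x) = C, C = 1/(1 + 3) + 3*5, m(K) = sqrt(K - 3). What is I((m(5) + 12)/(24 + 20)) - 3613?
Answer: -14391/4 ≈ -3597.8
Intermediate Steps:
m(K) = sqrt(-3 + K)
C = 61/4 (C = 1/4 + 15 = 61/4 ≈ 15.250)
I(x) = 61/4
I((m(5) + 12)/(24 + 20)) - 3613 = 61/4 - 3613 = -14391/4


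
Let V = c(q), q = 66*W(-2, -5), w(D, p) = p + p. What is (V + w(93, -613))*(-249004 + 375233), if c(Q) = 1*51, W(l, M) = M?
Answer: -148319075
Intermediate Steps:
w(D, p) = 2*p
q = -330 (q = 66*(-5) = -330)
c(Q) = 51
V = 51
(V + w(93, -613))*(-249004 + 375233) = (51 + 2*(-613))*(-249004 + 375233) = (51 - 1226)*126229 = -1175*126229 = -148319075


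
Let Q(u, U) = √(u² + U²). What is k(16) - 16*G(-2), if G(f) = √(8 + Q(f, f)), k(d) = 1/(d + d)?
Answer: 1/32 - 16*√(8 + 2*√2) ≈ -52.619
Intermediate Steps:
k(d) = 1/(2*d)
Q(u, U) = √(U² + u²)
G(f) = √(8 + √2*√(f²)) (G(f) = √(8 + √(f² + f²)) = √(8 + √(2*f²)) = √(8 + √2*√(f²)))
k(16) - 16*G(-2) = (½)/16 - 16*√(8 + √2*√((-2)²)) = (½)*(1/16) - 16*√(8 + √2*√4) = 1/32 - 16*√(8 + √2*2) = 1/32 - 16*√(8 + 2*√2)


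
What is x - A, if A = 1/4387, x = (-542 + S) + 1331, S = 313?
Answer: 4834473/4387 ≈ 1102.0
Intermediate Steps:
x = 1102 (x = (-542 + 313) + 1331 = -229 + 1331 = 1102)
A = 1/4387 ≈ 0.00022795
x - A = 1102 - 1*1/4387 = 1102 - 1/4387 = 4834473/4387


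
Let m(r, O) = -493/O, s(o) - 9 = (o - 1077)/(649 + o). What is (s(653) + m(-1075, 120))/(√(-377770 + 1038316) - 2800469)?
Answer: -15855855411/9724856189674600 - 118899*√73394/68073993327722200 ≈ -1.6309e-6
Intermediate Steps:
s(o) = 9 + (-1077 + o)/(649 + o) (s(o) = 9 + (o - 1077)/(649 + o) = 9 + (-1077 + o)/(649 + o))
(s(653) + m(-1075, 120))/(√(-377770 + 1038316) - 2800469) = (2*(2382 + 5*653)/(649 + 653) - 493/120)/(√(-377770 + 1038316) - 2800469) = (2*(2382 + 3265)/1302 - 493*1/120)/(√660546 - 2800469) = (2*(1/1302)*5647 - 493/120)/(3*√73394 - 2800469) = (5647/651 - 493/120)/(-2800469 + 3*√73394) = 39633/(8680*(-2800469 + 3*√73394))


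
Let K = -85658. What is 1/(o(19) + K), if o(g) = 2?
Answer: -1/85656 ≈ -1.1675e-5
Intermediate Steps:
1/(o(19) + K) = 1/(2 - 85658) = 1/(-85656) = -1/85656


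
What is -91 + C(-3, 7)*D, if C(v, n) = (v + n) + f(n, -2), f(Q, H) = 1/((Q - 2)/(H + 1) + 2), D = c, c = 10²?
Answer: 827/3 ≈ 275.67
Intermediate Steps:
c = 100
D = 100
f(Q, H) = 1/(2 + (-2 + Q)/(1 + H)) (f(Q, H) = 1/((-2 + Q)/(1 + H) + 2) = 1/(2 + (-2 + Q)/(1 + H)))
C(v, n) = n + v - 1/(-4 + n) (C(v, n) = (v + n) + (1 - 2)/(n + 2*(-2)) = (n + v) - 1/(n - 4) = (n + v) - 1/(-4 + n) = n + v - 1/(-4 + n))
-91 + C(-3, 7)*D = -91 + ((-1 + (-4 + 7)*(7 - 3))/(-4 + 7))*100 = -91 + ((-1 + 3*4)/3)*100 = -91 + ((-1 + 12)/3)*100 = -91 + ((⅓)*11)*100 = -91 + (11/3)*100 = -91 + 1100/3 = 827/3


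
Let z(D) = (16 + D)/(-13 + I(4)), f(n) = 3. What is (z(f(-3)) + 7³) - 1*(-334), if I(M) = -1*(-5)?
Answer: 5397/8 ≈ 674.63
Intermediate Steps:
I(M) = 5
z(D) = -2 - D/8 (z(D) = (16 + D)/(-13 + 5) = (16 + D)/(-8) = (16 + D)*(-⅛) = -2 - D/8)
(z(f(-3)) + 7³) - 1*(-334) = ((-2 - ⅛*3) + 7³) - 1*(-334) = ((-2 - 3/8) + 343) + 334 = (-19/8 + 343) + 334 = 2725/8 + 334 = 5397/8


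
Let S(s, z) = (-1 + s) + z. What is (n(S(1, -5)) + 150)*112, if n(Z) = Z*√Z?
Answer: 16800 - 560*I*√5 ≈ 16800.0 - 1252.2*I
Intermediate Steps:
S(s, z) = -1 + s + z
n(Z) = Z^(3/2)
(n(S(1, -5)) + 150)*112 = ((-1 + 1 - 5)^(3/2) + 150)*112 = ((-5)^(3/2) + 150)*112 = (-5*I*√5 + 150)*112 = (150 - 5*I*√5)*112 = 16800 - 560*I*√5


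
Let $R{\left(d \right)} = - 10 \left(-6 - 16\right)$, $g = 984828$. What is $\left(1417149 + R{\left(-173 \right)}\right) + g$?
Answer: $2402197$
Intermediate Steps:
$R{\left(d \right)} = 220$ ($R{\left(d \right)} = \left(-10\right) \left(-22\right) = 220$)
$\left(1417149 + R{\left(-173 \right)}\right) + g = \left(1417149 + 220\right) + 984828 = 1417369 + 984828 = 2402197$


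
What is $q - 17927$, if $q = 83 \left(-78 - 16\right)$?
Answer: $-25729$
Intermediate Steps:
$q = -7802$ ($q = 83 \left(-94\right) = -7802$)
$q - 17927 = -7802 - 17927 = -25729$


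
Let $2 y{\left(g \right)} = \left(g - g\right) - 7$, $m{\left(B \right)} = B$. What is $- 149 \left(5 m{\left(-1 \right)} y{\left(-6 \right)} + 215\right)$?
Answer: $- \frac{69285}{2} \approx -34643.0$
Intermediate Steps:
$y{\left(g \right)} = - \frac{7}{2}$ ($y{\left(g \right)} = \frac{\left(g - g\right) - 7}{2} = \frac{0 - 7}{2} = \frac{1}{2} \left(-7\right) = - \frac{7}{2}$)
$- 149 \left(5 m{\left(-1 \right)} y{\left(-6 \right)} + 215\right) = - 149 \left(5 \left(-1\right) \left(- \frac{7}{2}\right) + 215\right) = - 149 \left(\left(-5\right) \left(- \frac{7}{2}\right) + 215\right) = - 149 \left(\frac{35}{2} + 215\right) = \left(-149\right) \frac{465}{2} = - \frac{69285}{2}$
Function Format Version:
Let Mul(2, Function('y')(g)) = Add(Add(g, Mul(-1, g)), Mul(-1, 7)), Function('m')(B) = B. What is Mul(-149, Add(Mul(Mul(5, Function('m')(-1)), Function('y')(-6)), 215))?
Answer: Rational(-69285, 2) ≈ -34643.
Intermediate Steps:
Function('y')(g) = Rational(-7, 2) (Function('y')(g) = Mul(Rational(1, 2), Add(Add(g, Mul(-1, g)), Mul(-1, 7))) = Mul(Rational(1, 2), Add(0, -7)) = Mul(Rational(1, 2), -7) = Rational(-7, 2))
Mul(-149, Add(Mul(Mul(5, Function('m')(-1)), Function('y')(-6)), 215)) = Mul(-149, Add(Mul(Mul(5, -1), Rational(-7, 2)), 215)) = Mul(-149, Add(Mul(-5, Rational(-7, 2)), 215)) = Mul(-149, Add(Rational(35, 2), 215)) = Mul(-149, Rational(465, 2)) = Rational(-69285, 2)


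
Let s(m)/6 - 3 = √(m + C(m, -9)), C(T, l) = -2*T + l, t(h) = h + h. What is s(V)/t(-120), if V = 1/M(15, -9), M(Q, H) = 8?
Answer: -3/40 - I*√146/160 ≈ -0.075 - 0.075519*I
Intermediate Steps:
t(h) = 2*h
V = ⅛ (V = 1/8 = ⅛ ≈ 0.12500)
C(T, l) = l - 2*T
s(m) = 18 + 6*√(-9 - m) (s(m) = 18 + 6*√(m + (-9 - 2*m)) = 18 + 6*√(-9 - m))
s(V)/t(-120) = (18 + 6*√(-9 - 1*⅛))/((2*(-120))) = (18 + 6*√(-9 - ⅛))/(-240) = (18 + 6*√(-73/8))*(-1/240) = (18 + 6*(I*√146/4))*(-1/240) = (18 + 3*I*√146/2)*(-1/240) = -3/40 - I*√146/160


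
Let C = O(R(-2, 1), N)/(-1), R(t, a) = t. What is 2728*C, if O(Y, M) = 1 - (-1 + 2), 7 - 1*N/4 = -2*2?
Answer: 0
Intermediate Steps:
N = 44 (N = 28 - (-8)*2 = 28 - 4*(-4) = 28 + 16 = 44)
O(Y, M) = 0 (O(Y, M) = 1 - 1*1 = 1 - 1 = 0)
C = 0 (C = 0/(-1) = 0*(-1) = 0)
2728*C = 2728*0 = 0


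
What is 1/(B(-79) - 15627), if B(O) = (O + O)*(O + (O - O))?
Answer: -1/3145 ≈ -0.00031797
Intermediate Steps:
B(O) = 2*O² (B(O) = (2*O)*(O + 0) = (2*O)*O = 2*O²)
1/(B(-79) - 15627) = 1/(2*(-79)² - 15627) = 1/(2*6241 - 15627) = 1/(12482 - 15627) = 1/(-3145) = -1/3145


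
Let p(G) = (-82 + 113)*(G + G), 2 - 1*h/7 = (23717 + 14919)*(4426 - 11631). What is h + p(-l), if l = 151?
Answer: 1948597312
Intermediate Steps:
h = 1948606674 (h = 14 - 7*(23717 + 14919)*(4426 - 11631) = 14 - 270452*(-7205) = 14 - 7*(-278372380) = 14 + 1948606660 = 1948606674)
p(G) = 62*G (p(G) = 31*(2*G) = 62*G)
h + p(-l) = 1948606674 + 62*(-1*151) = 1948606674 + 62*(-151) = 1948606674 - 9362 = 1948597312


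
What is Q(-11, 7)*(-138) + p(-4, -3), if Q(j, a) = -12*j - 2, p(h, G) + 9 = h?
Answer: -17953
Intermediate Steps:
p(h, G) = -9 + h
Q(j, a) = -2 - 12*j
Q(-11, 7)*(-138) + p(-4, -3) = (-2 - 12*(-11))*(-138) + (-9 - 4) = (-2 + 132)*(-138) - 13 = 130*(-138) - 13 = -17940 - 13 = -17953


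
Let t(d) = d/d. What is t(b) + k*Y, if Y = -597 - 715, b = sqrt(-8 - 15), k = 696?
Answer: -913151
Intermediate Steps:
b = I*sqrt(23) (b = sqrt(-23) = I*sqrt(23) ≈ 4.7958*I)
t(d) = 1
Y = -1312
t(b) + k*Y = 1 + 696*(-1312) = 1 - 913152 = -913151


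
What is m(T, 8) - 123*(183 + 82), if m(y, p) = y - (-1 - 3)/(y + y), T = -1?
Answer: -32598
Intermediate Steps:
m(y, p) = y + 2/y (m(y, p) = y - (-4)/(2*y) = y - (-4)*1/(2*y) = y - (-2)/y = y + 2/y)
m(T, 8) - 123*(183 + 82) = (-1 + 2/(-1)) - 123*(183 + 82) = (-1 + 2*(-1)) - 123*265 = (-1 - 2) - 32595 = -3 - 32595 = -32598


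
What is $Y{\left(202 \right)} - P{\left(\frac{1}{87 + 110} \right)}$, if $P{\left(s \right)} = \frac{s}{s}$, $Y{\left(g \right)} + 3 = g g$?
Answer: $40800$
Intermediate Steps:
$Y{\left(g \right)} = -3 + g^{2}$ ($Y{\left(g \right)} = -3 + g g = -3 + g^{2}$)
$P{\left(s \right)} = 1$
$Y{\left(202 \right)} - P{\left(\frac{1}{87 + 110} \right)} = \left(-3 + 202^{2}\right) - 1 = \left(-3 + 40804\right) - 1 = 40801 - 1 = 40800$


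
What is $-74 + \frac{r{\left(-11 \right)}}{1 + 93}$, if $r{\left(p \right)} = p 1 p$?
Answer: $- \frac{6835}{94} \approx -72.713$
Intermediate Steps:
$r{\left(p \right)} = p^{2}$ ($r{\left(p \right)} = p p = p^{2}$)
$-74 + \frac{r{\left(-11 \right)}}{1 + 93} = -74 + \frac{\left(-11\right)^{2}}{1 + 93} = -74 + \frac{1}{94} \cdot 121 = -74 + \frac{121}{94} = - \frac{6835}{94}$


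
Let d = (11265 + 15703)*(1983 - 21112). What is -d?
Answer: 515870872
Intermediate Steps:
d = -515870872 (d = 26968*(-19129) = -515870872)
-d = -1*(-515870872) = 515870872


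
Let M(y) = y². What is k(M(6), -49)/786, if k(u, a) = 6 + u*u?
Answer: 217/131 ≈ 1.6565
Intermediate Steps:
k(u, a) = 6 + u²
k(M(6), -49)/786 = (6 + (6²)²)/786 = (6 + 36²)*(1/786) = (6 + 1296)*(1/786) = 1302*(1/786) = 217/131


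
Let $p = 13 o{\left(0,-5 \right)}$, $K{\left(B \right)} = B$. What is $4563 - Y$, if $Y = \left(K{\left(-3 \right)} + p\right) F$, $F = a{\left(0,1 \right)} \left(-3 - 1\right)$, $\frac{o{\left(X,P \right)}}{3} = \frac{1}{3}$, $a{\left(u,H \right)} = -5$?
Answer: $4363$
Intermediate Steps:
$o{\left(X,P \right)} = 1$ ($o{\left(X,P \right)} = \frac{3}{3} = 3 \cdot \frac{1}{3} = 1$)
$F = 20$ ($F = - 5 \left(-3 - 1\right) = \left(-5\right) \left(-4\right) = 20$)
$p = 13$ ($p = 13 \cdot 1 = 13$)
$Y = 200$ ($Y = \left(-3 + 13\right) 20 = 10 \cdot 20 = 200$)
$4563 - Y = 4563 - 200 = 4363$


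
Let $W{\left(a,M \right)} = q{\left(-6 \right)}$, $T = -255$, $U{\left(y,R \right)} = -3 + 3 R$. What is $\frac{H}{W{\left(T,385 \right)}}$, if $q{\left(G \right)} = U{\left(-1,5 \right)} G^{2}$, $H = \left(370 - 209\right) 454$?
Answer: $\frac{36547}{216} \approx 169.2$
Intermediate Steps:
$H = 73094$ ($H = 161 \cdot 454 = 73094$)
$q{\left(G \right)} = 12 G^{2}$ ($q{\left(G \right)} = \left(-3 + 3 \cdot 5\right) G^{2} = \left(-3 + 15\right) G^{2} = 12 G^{2}$)
$W{\left(a,M \right)} = 432$ ($W{\left(a,M \right)} = 12 \left(-6\right)^{2} = 12 \cdot 36 = 432$)
$\frac{H}{W{\left(T,385 \right)}} = \frac{73094}{432} = 73094 \cdot \frac{1}{432} = \frac{36547}{216}$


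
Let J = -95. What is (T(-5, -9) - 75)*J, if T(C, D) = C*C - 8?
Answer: 5510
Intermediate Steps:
T(C, D) = -8 + C² (T(C, D) = C² - 8 = -8 + C²)
(T(-5, -9) - 75)*J = ((-8 + (-5)²) - 75)*(-95) = ((-8 + 25) - 75)*(-95) = (17 - 75)*(-95) = -58*(-95) = 5510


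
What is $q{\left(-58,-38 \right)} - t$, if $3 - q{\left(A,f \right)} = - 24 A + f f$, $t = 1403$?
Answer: $-4236$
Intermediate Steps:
$q{\left(A,f \right)} = 3 - f^{2} + 24 A$ ($q{\left(A,f \right)} = 3 - \left(- 24 A + f f\right) = 3 - \left(- 24 A + f^{2}\right) = 3 - \left(f^{2} - 24 A\right) = 3 + \left(- f^{2} + 24 A\right) = 3 - f^{2} + 24 A$)
$q{\left(-58,-38 \right)} - t = \left(3 - \left(-38\right)^{2} + 24 \left(-58\right)\right) - 1403 = \left(3 - 1444 - 1392\right) - 1403 = -2833 - 1403 = -4236$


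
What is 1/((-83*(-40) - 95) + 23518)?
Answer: 1/26743 ≈ 3.7393e-5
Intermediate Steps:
1/((-83*(-40) - 95) + 23518) = 1/((3320 - 95) + 23518) = 1/(3225 + 23518) = 1/26743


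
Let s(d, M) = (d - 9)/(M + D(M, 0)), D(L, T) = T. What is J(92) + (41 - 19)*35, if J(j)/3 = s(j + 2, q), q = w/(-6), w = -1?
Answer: 2300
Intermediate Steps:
q = ⅙ (q = -1/(-6) = -1*(-⅙) = ⅙ ≈ 0.16667)
s(d, M) = (-9 + d)/M (s(d, M) = (d - 9)/(M + 0) = (-9 + d)/M)
J(j) = -126 + 18*j (J(j) = 3*((-9 + (j + 2))/(⅙)) = 3*(6*(-9 + (2 + j))) = 3*(6*(-7 + j)) = 3*(-42 + 6*j) = -126 + 18*j)
J(92) + (41 - 19)*35 = (-126 + 18*92) + (41 - 19)*35 = (-126 + 1656) + 22*35 = 1530 + 770 = 2300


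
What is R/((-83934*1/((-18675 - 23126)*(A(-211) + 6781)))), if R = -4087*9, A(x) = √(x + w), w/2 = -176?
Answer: -1158470698547/9326 - 170840687*I*√563/9326 ≈ -1.2422e+8 - 4.3466e+5*I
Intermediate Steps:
w = -352 (w = 2*(-176) = -352)
A(x) = √(-352 + x) (A(x) = √(x - 352) = √(-352 + x))
R = -36783
R/((-83934*1/((-18675 - 23126)*(A(-211) + 6781)))) = -36783*(-(-18675 - 23126)*(√(-352 - 211) + 6781)/83934) = -(1158470698547/9326 + 170840687*I*√563/9326) = -36783*(283452581/83934 + 41801*I*√563/83934) = -1158470698547/9326 - 170840687*I*√563/9326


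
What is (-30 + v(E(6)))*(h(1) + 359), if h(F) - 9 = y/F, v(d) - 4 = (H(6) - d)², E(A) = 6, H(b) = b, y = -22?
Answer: -8996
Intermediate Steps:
v(d) = 4 + (6 - d)²
h(F) = 9 - 22/F
(-30 + v(E(6)))*(h(1) + 359) = (-30 + (4 + (-6 + 6)²))*((9 - 22/1) + 359) = (-30 + (4 + 0²))*((9 - 22*1) + 359) = (-30 + (4 + 0))*((9 - 22) + 359) = (-30 + 4)*(-13 + 359) = -26*346 = -8996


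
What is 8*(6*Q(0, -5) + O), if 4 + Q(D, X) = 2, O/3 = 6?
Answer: 48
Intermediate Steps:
O = 18 (O = 3*6 = 18)
Q(D, X) = -2 (Q(D, X) = -4 + 2 = -2)
8*(6*Q(0, -5) + O) = 8*(6*(-2) + 18) = 8*(-12 + 18) = 8*6 = 48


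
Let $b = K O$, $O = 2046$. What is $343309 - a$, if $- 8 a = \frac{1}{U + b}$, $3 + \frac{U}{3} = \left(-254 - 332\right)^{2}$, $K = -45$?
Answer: $\frac{2576490101449}{7504872} \approx 3.4331 \cdot 10^{5}$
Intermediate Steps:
$U = 1030179$ ($U = -9 + 3 \left(-254 - 332\right)^{2} = -9 + 3 \left(-586\right)^{2} = -9 + 3 \cdot 343396 = -9 + 1030188 = 1030179$)
$b = -92070$ ($b = \left(-45\right) 2046 = -92070$)
$a = - \frac{1}{7504872}$ ($a = - \frac{1}{8 \left(1030179 - 92070\right)} = - \frac{1}{8 \cdot 938109} = \left(- \frac{1}{8}\right) \frac{1}{938109} = - \frac{1}{7504872} \approx -1.3325 \cdot 10^{-7}$)
$343309 - a = 343309 - - \frac{1}{7504872} = 343309 + \frac{1}{7504872} = \frac{2576490101449}{7504872}$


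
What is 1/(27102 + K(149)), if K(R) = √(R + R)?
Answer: 13551/367259053 - √298/734518106 ≈ 3.6874e-5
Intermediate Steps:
K(R) = √2*√R (K(R) = √(2*R) = √2*√R)
1/(27102 + K(149)) = 1/(27102 + √2*√149) = 1/(27102 + √298)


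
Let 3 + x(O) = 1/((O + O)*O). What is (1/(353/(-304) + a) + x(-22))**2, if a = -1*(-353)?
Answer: 96228820241367025/10719767902561344 ≈ 8.9768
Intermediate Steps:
a = 353
x(O) = -3 + 1/(2*O**2) (x(O) = -3 + 1/((O + O)*O) = -3 + 1/(((2*O))*O) = -3 + (1/(2*O))/O = -3 + 1/(2*O**2))
(1/(353/(-304) + a) + x(-22))**2 = (1/(353/(-304) + 353) + (-3 + (1/2)/(-22)**2))**2 = (1/(353*(-1/304) + 353) + (-3 + (1/2)*(1/484)))**2 = (1/(-353/304 + 353) + (-3 + 1/968))**2 = (1/(106959/304) - 2903/968)**2 = (304/106959 - 2903/968)**2 = (-310207705/103536312)**2 = 96228820241367025/10719767902561344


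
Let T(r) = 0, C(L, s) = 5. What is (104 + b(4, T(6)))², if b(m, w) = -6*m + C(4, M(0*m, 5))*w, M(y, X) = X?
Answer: 6400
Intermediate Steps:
b(m, w) = -6*m + 5*w
(104 + b(4, T(6)))² = (104 + (-6*4 + 5*0))² = (104 + (-24 + 0))² = (104 - 24)² = 80² = 6400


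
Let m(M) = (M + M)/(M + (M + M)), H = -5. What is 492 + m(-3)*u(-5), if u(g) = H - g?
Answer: 492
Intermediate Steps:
u(g) = -5 - g
m(M) = 2/3 (m(M) = (2*M)/(M + 2*M) = (2*M)/((3*M)) = (2*M)*(1/(3*M)) = 2/3)
492 + m(-3)*u(-5) = 492 + 2*(-5 - 1*(-5))/3 = 492 + 2*(-5 + 5)/3 = 492 + (2/3)*0 = 492 + 0 = 492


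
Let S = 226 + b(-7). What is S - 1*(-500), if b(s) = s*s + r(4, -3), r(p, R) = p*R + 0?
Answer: 763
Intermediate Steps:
r(p, R) = R*p (r(p, R) = R*p + 0 = R*p)
b(s) = -12 + s² (b(s) = s*s - 3*4 = s² - 12 = -12 + s²)
S = 263 (S = 226 + (-12 + (-7)²) = 226 + (-12 + 49) = 226 + 37 = 263)
S - 1*(-500) = 263 - 1*(-500) = 263 + 500 = 763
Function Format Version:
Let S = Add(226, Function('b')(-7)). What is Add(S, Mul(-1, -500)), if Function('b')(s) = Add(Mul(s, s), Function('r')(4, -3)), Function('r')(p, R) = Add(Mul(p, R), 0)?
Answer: 763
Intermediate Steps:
Function('r')(p, R) = Mul(R, p) (Function('r')(p, R) = Add(Mul(R, p), 0) = Mul(R, p))
Function('b')(s) = Add(-12, Pow(s, 2)) (Function('b')(s) = Add(Mul(s, s), Mul(-3, 4)) = Add(Pow(s, 2), -12) = Add(-12, Pow(s, 2)))
S = 263 (S = Add(226, Add(-12, Pow(-7, 2))) = Add(226, Add(-12, 49)) = Add(226, 37) = 263)
Add(S, Mul(-1, -500)) = Add(263, Mul(-1, -500)) = Add(263, 500) = 763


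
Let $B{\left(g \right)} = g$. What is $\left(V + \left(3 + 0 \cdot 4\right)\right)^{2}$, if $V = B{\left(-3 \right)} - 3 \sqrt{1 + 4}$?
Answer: $45$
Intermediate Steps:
$V = -3 - 3 \sqrt{5}$ ($V = -3 - 3 \sqrt{1 + 4} = -3 - 3 \sqrt{5} \approx -9.7082$)
$\left(V + \left(3 + 0 \cdot 4\right)\right)^{2} = \left(\left(-3 - 3 \sqrt{5}\right) + \left(3 + 0 \cdot 4\right)\right)^{2} = \left(\left(-3 - 3 \sqrt{5}\right) + \left(3 + 0\right)\right)^{2} = \left(\left(-3 - 3 \sqrt{5}\right) + 3\right)^{2} = \left(- 3 \sqrt{5}\right)^{2} = 45$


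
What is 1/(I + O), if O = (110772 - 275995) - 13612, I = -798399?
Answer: -1/977234 ≈ -1.0233e-6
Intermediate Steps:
O = -178835 (O = -165223 - 13612 = -178835)
1/(I + O) = 1/(-798399 - 178835) = 1/(-977234) = -1/977234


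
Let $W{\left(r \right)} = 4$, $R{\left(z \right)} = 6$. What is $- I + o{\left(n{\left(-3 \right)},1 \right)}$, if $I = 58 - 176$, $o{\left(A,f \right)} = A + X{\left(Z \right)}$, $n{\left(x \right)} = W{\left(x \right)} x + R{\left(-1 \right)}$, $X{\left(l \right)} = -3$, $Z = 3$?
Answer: $109$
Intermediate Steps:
$n{\left(x \right)} = 6 + 4 x$ ($n{\left(x \right)} = 4 x + 6 = 6 + 4 x$)
$o{\left(A,f \right)} = -3 + A$ ($o{\left(A,f \right)} = A - 3 = -3 + A$)
$I = -118$ ($I = 58 - 176 = -118$)
$- I + o{\left(n{\left(-3 \right)},1 \right)} = \left(-1\right) \left(-118\right) + \left(-3 + \left(6 + 4 \left(-3\right)\right)\right) = 118 + \left(-3 + \left(6 - 12\right)\right) = 118 - 9 = 109$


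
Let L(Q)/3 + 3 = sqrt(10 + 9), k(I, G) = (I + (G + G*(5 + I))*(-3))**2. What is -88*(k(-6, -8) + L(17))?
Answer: -2376 - 264*sqrt(19) ≈ -3526.8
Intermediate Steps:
k(I, G) = (I - 3*G - 3*G*(5 + I))**2 (k(I, G) = (I + (-3*G - 3*G*(5 + I)))**2 = (I - 3*G - 3*G*(5 + I))**2)
L(Q) = -9 + 3*sqrt(19) (L(Q) = -9 + 3*sqrt(10 + 9) = -9 + 3*sqrt(19))
-88*(k(-6, -8) + L(17)) = -88*((-1*(-6) + 18*(-8) + 3*(-8)*(-6))**2 + (-9 + 3*sqrt(19))) = -88*((6 - 144 + 144)**2 + (-9 + 3*sqrt(19))) = -88*(6**2 + (-9 + 3*sqrt(19))) = -88*(36 + (-9 + 3*sqrt(19))) = -88*(27 + 3*sqrt(19)) = -2376 - 264*sqrt(19)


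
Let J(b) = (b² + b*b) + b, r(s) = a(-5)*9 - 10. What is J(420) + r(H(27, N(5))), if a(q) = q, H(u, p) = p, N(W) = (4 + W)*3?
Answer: 353165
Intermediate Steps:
N(W) = 12 + 3*W
r(s) = -55 (r(s) = -5*9 - 10 = -45 - 10 = -55)
J(b) = b + 2*b² (J(b) = (b² + b²) + b = 2*b² + b = b + 2*b²)
J(420) + r(H(27, N(5))) = 420*(1 + 2*420) - 55 = 420*(1 + 840) - 55 = 420*841 - 55 = 353220 - 55 = 353165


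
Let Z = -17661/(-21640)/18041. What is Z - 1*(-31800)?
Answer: 12414950249661/390407240 ≈ 31800.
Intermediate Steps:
Z = 17661/390407240 (Z = -17661*(-1/21640)*(1/18041) = (17661/21640)*(1/18041) = 17661/390407240 ≈ 4.5237e-5)
Z - 1*(-31800) = 17661/390407240 - 1*(-31800) = 17661/390407240 + 31800 = 12414950249661/390407240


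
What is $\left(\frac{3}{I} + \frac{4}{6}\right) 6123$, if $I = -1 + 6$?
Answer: $\frac{38779}{5} \approx 7755.8$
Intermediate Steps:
$I = 5$
$\left(\frac{3}{I} + \frac{4}{6}\right) 6123 = \left(\frac{3}{5} + \frac{4}{6}\right) 6123 = \left(3 \cdot \frac{1}{5} + 4 \cdot \frac{1}{6}\right) 6123 = \left(\frac{3}{5} + \frac{2}{3}\right) 6123 = \frac{19}{15} \cdot 6123 = \frac{38779}{5}$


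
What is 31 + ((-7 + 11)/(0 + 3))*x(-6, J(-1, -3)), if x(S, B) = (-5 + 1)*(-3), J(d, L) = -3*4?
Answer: 47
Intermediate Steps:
J(d, L) = -12
x(S, B) = 12 (x(S, B) = -4*(-3) = 12)
31 + ((-7 + 11)/(0 + 3))*x(-6, J(-1, -3)) = 31 + ((-7 + 11)/(0 + 3))*12 = 31 + (4/3)*12 = 31 + 16 = 47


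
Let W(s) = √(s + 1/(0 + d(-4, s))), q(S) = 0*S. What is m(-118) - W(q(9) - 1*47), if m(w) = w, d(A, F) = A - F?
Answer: -118 - 2*I*√21715/43 ≈ -118.0 - 6.854*I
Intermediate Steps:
q(S) = 0
W(s) = √(s + 1/(-4 - s)) (W(s) = √(s + 1/(0 + (-4 - s))) = √(s + 1/(-4 - s)))
m(-118) - W(q(9) - 1*47) = -118 - √((-1 + (0 - 1*47)*(4 + (0 - 1*47)))/(4 + (0 - 1*47))) = -118 - √((-1 + (0 - 47)*(4 + (0 - 47)))/(4 + (0 - 47))) = -118 - √((-1 - 47*(4 - 47))/(4 - 47)) = -118 - √((-1 - 47*(-43))/(-43)) = -118 - √(-(-1 + 2021)/43) = -118 - √(-1/43*2020) = -118 - √(-2020/43) = -118 - 2*I*√21715/43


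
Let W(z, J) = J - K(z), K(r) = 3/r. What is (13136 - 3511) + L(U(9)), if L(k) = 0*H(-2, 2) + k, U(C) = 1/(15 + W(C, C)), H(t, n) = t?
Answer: 683378/71 ≈ 9625.0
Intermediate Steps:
W(z, J) = J - 3/z
U(C) = 1/(15 + C - 3/C) (U(C) = 1/(15 + (C - 3/C)) = 1/(15 + C - 3/C))
L(k) = k (L(k) = 0*(-2) + k = 0 + k = k)
(13136 - 3511) + L(U(9)) = (13136 - 3511) + 9/(-3 + 9*(15 + 9)) = 9625 + 9/(-3 + 9*24) = 9625 + 9/(-3 + 216) = 9625 + 9/213 = 9625 + 9*(1/213) = 9625 + 3/71 = 683378/71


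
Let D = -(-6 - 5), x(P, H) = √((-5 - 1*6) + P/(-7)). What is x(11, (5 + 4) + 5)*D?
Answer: 22*I*√154/7 ≈ 39.002*I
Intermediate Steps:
x(P, H) = √(-11 - P/7) (x(P, H) = √((-5 - 6) + P*(-⅐)) = √(-11 - P/7))
D = 11 (D = -1*(-11) = 11)
x(11, (5 + 4) + 5)*D = (√(-539 - 7*11)/7)*11 = (√(-539 - 77)/7)*11 = (√(-616)/7)*11 = ((2*I*√154)/7)*11 = (2*I*√154/7)*11 = 22*I*√154/7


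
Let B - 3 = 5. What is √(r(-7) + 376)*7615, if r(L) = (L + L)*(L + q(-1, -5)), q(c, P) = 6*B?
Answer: 22845*I*√22 ≈ 1.0715e+5*I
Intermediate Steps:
B = 8 (B = 3 + 5 = 8)
q(c, P) = 48 (q(c, P) = 6*8 = 48)
r(L) = 2*L*(48 + L) (r(L) = (L + L)*(L + 48) = (2*L)*(48 + L) = 2*L*(48 + L))
√(r(-7) + 376)*7615 = √(2*(-7)*(48 - 7) + 376)*7615 = √(2*(-7)*41 + 376)*7615 = √(-574 + 376)*7615 = √(-198)*7615 = (3*I*√22)*7615 = 22845*I*√22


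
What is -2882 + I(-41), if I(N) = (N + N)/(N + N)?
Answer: -2881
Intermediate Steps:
I(N) = 1 (I(N) = (2*N)/((2*N)) = (2*N)*(1/(2*N)) = 1)
-2882 + I(-41) = -2882 + 1 = -2881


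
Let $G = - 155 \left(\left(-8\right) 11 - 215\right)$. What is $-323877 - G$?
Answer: $-370842$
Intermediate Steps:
$G = 46965$ ($G = - 155 \left(-88 - 215\right) = \left(-155\right) \left(-303\right) = 46965$)
$-323877 - G = -323877 - 46965 = -370842$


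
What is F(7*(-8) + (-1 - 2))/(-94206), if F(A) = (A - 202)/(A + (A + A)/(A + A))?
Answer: -3/62804 ≈ -4.7768e-5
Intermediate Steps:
F(A) = (-202 + A)/(1 + A) (F(A) = (-202 + A)/(A + (2*A)/((2*A))) = (-202 + A)/(A + (2*A)*(1/(2*A))) = (-202 + A)/(A + 1) = (-202 + A)/(1 + A))
F(7*(-8) + (-1 - 2))/(-94206) = ((-202 + (7*(-8) + (-1 - 2)))/(1 + (7*(-8) + (-1 - 2))))/(-94206) = ((-202 + (-56 - 3))/(1 + (-56 - 3)))*(-1/94206) = ((-202 - 59)/(1 - 59))*(-1/94206) = (-261/(-58))*(-1/94206) = -1/58*(-261)*(-1/94206) = (9/2)*(-1/94206) = -3/62804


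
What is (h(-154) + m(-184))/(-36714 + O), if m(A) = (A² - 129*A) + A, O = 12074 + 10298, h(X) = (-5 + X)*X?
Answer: -40947/7171 ≈ -5.7101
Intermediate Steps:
h(X) = X*(-5 + X)
O = 22372
m(A) = A² - 128*A
(h(-154) + m(-184))/(-36714 + O) = (-154*(-5 - 154) - 184*(-128 - 184))/(-36714 + 22372) = (-154*(-159) - 184*(-312))/(-14342) = (24486 + 57408)*(-1/14342) = 81894*(-1/14342) = -40947/7171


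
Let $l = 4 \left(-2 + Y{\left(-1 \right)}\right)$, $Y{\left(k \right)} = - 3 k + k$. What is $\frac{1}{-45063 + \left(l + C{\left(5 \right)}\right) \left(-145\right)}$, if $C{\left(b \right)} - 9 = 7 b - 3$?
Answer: $- \frac{1}{51008} \approx -1.9605 \cdot 10^{-5}$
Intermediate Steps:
$C{\left(b \right)} = 6 + 7 b$ ($C{\left(b \right)} = 9 + \left(7 b - 3\right) = 9 + \left(-3 + 7 b\right) = 6 + 7 b$)
$Y{\left(k \right)} = - 2 k$
$l = 0$ ($l = 4 \left(-2 - -2\right) = 4 \left(-2 + 2\right) = 4 \cdot 0 = 0$)
$\frac{1}{-45063 + \left(l + C{\left(5 \right)}\right) \left(-145\right)} = \frac{1}{-45063 + \left(0 + \left(6 + 7 \cdot 5\right)\right) \left(-145\right)} = \frac{1}{-45063 + \left(0 + \left(6 + 35\right)\right) \left(-145\right)} = \frac{1}{-45063 + \left(0 + 41\right) \left(-145\right)} = \frac{1}{-45063 + 41 \left(-145\right)} = \frac{1}{-45063 - 5945} = \frac{1}{-51008} = - \frac{1}{51008}$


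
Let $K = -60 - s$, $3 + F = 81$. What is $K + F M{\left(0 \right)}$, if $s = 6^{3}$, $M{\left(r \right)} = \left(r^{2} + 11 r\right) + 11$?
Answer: $582$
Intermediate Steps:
$F = 78$ ($F = -3 + 81 = 78$)
$M{\left(r \right)} = 11 + r^{2} + 11 r$
$s = 216$
$K = -276$ ($K = -60 - 216 = -276$)
$K + F M{\left(0 \right)} = -276 + 78 \left(11 + 0^{2} + 11 \cdot 0\right) = -276 + 78 \left(11 + 0 + 0\right) = -276 + 78 \cdot 11 = -276 + 858 = 582$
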